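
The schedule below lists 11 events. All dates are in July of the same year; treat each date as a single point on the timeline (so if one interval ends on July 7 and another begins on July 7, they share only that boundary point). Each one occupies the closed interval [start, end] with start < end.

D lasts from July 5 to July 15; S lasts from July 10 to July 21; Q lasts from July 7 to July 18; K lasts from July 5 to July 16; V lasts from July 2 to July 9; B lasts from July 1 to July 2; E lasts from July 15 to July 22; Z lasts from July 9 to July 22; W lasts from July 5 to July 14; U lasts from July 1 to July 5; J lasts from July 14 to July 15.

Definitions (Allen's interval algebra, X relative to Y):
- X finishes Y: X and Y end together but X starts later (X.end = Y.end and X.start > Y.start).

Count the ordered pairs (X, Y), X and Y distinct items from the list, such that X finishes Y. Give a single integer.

Checking all 110 ordered pairs for relation 'finishes'; matching pairs in alphabetical order:
(E, Z): E finishes Z ✓
(J, D): J finishes D ✓
Count: 2.

2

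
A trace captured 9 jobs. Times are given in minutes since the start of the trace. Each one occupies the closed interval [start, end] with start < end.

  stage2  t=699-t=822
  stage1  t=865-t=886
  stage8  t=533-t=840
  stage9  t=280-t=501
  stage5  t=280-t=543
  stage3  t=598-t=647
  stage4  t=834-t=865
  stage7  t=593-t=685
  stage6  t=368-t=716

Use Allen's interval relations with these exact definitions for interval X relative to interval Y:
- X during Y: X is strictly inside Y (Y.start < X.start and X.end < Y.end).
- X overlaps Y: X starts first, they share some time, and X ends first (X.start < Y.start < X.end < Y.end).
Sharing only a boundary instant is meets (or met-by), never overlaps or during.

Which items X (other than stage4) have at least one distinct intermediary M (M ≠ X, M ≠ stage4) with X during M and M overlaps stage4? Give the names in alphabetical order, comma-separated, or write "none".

Target stage4 = [t=834, t=865].
Intermediaries M with M overlaps stage4: stage8.
Via stage8 — items with X during stage8: stage2, stage3, stage7.
Union: stage2, stage3, stage7.

stage2, stage3, stage7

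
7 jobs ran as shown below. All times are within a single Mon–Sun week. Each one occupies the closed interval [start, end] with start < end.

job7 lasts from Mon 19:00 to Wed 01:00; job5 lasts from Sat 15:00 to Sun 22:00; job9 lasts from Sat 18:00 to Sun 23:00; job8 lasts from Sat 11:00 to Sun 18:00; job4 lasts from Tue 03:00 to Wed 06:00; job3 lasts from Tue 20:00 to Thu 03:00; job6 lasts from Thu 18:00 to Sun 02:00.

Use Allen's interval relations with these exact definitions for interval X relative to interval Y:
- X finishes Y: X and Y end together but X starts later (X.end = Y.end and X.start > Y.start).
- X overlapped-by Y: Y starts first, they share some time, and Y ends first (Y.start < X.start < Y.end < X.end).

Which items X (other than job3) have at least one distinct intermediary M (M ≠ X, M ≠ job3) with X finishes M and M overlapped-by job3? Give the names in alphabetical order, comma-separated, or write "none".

Target job3 = [Tue 20:00, Thu 03:00].
Intermediaries M with M overlapped-by job3: none.
Union: none.

none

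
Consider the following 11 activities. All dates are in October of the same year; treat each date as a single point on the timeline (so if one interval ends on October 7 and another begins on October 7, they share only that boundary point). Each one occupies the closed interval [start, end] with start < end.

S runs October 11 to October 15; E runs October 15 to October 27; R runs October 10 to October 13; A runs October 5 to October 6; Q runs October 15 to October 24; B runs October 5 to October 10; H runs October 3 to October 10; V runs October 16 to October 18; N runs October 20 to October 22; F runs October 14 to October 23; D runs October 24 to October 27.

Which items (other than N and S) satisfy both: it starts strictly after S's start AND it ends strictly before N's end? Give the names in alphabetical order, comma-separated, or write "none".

Conditions: its start is strictly after S's start (X.start > October 11) AND its end is strictly before N's end (X.end < October 22).
A: start October 5 > October 11? ✗; end October 6 < October 22? ✓ → no.
B: start October 5 > October 11? ✗; end October 10 < October 22? ✓ → no.
D: start October 24 > October 11? ✓; end October 27 < October 22? ✗ → no.
E: start October 15 > October 11? ✓; end October 27 < October 22? ✗ → no.
F: start October 14 > October 11? ✓; end October 23 < October 22? ✗ → no.
H: start October 3 > October 11? ✗; end October 10 < October 22? ✓ → no.
Q: start October 15 > October 11? ✓; end October 24 < October 22? ✗ → no.
R: start October 10 > October 11? ✗; end October 13 < October 22? ✓ → no.
V: start October 16 > October 11? ✓; end October 18 < October 22? ✓ → yes.
Result: V.

V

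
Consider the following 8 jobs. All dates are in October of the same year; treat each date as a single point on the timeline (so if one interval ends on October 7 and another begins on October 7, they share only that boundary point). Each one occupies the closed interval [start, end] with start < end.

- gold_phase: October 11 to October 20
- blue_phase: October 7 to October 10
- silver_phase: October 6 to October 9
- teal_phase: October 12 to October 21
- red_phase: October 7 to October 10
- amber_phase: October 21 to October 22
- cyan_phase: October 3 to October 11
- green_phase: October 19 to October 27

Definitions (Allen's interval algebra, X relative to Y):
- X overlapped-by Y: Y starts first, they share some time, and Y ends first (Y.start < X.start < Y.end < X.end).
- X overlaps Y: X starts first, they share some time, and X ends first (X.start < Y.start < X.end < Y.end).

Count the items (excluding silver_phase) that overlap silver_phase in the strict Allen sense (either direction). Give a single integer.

Target silver_phase = [October 6, October 9].
amber_phase [October 21, October 22] → after → no.
blue_phase [October 7, October 10] → overlapped-by → counts.
cyan_phase [October 3, October 11] → contains → no.
gold_phase [October 11, October 20] → after → no.
green_phase [October 19, October 27] → after → no.
red_phase [October 7, October 10] → overlapped-by → counts.
teal_phase [October 12, October 21] → after → no.
Total: 2.

2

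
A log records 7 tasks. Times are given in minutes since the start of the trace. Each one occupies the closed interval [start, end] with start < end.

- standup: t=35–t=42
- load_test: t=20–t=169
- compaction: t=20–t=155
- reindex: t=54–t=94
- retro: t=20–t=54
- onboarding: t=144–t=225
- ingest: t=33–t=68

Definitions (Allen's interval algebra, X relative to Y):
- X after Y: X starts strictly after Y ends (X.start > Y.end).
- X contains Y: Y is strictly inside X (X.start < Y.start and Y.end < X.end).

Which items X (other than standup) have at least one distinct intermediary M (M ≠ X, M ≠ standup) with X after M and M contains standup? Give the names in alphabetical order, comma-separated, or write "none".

Target standup = [t=35, t=42].
Intermediaries M with M contains standup: compaction, ingest, load_test, retro.
Via compaction — items with X after compaction: none.
Via ingest — items with X after ingest: onboarding.
Via load_test — items with X after load_test: none.
Via retro — items with X after retro: onboarding.
Union: onboarding.

onboarding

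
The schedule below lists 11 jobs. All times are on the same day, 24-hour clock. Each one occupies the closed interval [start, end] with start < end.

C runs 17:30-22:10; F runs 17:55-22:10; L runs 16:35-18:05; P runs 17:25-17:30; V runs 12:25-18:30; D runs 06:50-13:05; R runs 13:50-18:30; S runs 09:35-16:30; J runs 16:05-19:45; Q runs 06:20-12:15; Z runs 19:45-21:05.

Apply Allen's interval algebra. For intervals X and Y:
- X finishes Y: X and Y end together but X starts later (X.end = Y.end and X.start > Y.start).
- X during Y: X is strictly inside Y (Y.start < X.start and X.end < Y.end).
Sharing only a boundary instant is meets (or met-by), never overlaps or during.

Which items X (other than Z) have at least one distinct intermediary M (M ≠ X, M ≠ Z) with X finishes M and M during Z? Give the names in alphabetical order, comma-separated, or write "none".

none

Target Z = [19:45, 21:05].
Intermediaries M with M during Z: none.
Union: none.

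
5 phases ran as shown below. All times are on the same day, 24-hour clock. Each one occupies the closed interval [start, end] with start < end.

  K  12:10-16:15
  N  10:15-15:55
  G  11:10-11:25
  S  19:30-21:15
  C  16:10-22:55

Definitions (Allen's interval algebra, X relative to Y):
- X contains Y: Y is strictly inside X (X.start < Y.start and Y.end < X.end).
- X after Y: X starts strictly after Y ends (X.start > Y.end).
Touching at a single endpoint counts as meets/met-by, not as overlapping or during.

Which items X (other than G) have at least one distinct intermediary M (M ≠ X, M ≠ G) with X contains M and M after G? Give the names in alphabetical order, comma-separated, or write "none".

C

Target G = [11:10, 11:25].
Intermediaries M with M after G: C, K, S.
Via C — items with X contains C: none.
Via K — items with X contains K: none.
Via S — items with X contains S: C.
Union: C.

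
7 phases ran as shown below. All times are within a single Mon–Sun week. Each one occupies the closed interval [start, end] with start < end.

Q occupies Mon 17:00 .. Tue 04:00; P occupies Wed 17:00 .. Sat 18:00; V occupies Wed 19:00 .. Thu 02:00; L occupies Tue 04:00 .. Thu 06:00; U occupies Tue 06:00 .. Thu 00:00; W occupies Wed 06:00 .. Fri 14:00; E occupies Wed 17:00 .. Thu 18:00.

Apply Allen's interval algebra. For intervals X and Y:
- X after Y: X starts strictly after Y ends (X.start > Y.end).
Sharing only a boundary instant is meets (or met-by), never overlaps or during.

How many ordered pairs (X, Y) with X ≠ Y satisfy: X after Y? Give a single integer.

Checking all 42 ordered pairs for relation 'after'; matching pairs in alphabetical order:
(E, Q): E after Q ✓
(P, Q): P after Q ✓
(U, Q): U after Q ✓
(V, Q): V after Q ✓
(W, Q): W after Q ✓
Count: 5.

5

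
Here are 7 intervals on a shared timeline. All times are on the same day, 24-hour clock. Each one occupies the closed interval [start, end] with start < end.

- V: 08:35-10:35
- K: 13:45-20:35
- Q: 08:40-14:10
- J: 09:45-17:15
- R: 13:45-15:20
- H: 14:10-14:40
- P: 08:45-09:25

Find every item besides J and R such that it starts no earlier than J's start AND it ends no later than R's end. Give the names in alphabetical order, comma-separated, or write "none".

Conditions: its start is no earlier than J's start (X.start >= 09:45) AND its end is no later than R's end (X.end <= 15:20).
H: start 14:10 >= 09:45? ✓; end 14:40 <= 15:20? ✓ → yes.
K: start 13:45 >= 09:45? ✓; end 20:35 <= 15:20? ✗ → no.
P: start 08:45 >= 09:45? ✗; end 09:25 <= 15:20? ✓ → no.
Q: start 08:40 >= 09:45? ✗; end 14:10 <= 15:20? ✓ → no.
V: start 08:35 >= 09:45? ✗; end 10:35 <= 15:20? ✓ → no.
Result: H.

H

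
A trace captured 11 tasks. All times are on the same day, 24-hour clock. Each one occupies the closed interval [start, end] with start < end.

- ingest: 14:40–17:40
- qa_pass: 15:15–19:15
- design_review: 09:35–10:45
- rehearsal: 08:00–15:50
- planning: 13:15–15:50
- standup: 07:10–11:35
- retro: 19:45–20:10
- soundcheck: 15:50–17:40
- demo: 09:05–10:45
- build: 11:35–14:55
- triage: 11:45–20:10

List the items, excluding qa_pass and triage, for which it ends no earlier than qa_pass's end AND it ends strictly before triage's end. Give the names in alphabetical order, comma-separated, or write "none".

none

Conditions: its end is no earlier than qa_pass's end (X.end >= 19:15) AND its end is strictly before triage's end (X.end < 20:10).
build: end 14:55 >= 19:15? ✗; end 14:55 < 20:10? ✓ → no.
demo: end 10:45 >= 19:15? ✗; end 10:45 < 20:10? ✓ → no.
design_review: end 10:45 >= 19:15? ✗; end 10:45 < 20:10? ✓ → no.
ingest: end 17:40 >= 19:15? ✗; end 17:40 < 20:10? ✓ → no.
planning: end 15:50 >= 19:15? ✗; end 15:50 < 20:10? ✓ → no.
rehearsal: end 15:50 >= 19:15? ✗; end 15:50 < 20:10? ✓ → no.
retro: end 20:10 >= 19:15? ✓; end 20:10 < 20:10? ✗ → no.
soundcheck: end 17:40 >= 19:15? ✗; end 17:40 < 20:10? ✓ → no.
standup: end 11:35 >= 19:15? ✗; end 11:35 < 20:10? ✓ → no.
Result: none.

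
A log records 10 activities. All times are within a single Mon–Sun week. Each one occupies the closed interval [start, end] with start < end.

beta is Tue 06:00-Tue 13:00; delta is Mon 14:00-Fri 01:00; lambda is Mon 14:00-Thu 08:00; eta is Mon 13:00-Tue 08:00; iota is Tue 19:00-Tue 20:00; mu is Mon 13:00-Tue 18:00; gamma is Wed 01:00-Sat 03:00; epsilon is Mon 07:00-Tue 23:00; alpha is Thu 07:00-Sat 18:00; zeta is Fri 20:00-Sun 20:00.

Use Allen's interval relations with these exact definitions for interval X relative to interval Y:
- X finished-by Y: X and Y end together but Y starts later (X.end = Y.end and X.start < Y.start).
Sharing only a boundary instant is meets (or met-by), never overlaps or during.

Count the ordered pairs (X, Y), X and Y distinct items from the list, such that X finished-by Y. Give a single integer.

Checking all 90 ordered pairs for relation 'finished-by'; matching pairs in alphabetical order:
No pair satisfies it.
Count: 0.

0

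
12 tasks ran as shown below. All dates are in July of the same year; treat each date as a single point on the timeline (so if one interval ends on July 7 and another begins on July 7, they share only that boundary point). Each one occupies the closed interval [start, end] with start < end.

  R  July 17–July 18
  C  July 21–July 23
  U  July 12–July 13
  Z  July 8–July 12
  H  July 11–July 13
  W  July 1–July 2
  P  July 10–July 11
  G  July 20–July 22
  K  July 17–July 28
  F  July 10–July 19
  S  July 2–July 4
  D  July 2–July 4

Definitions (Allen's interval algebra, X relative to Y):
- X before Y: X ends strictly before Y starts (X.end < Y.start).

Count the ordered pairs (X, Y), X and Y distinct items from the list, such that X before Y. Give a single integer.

Checking all 132 ordered pairs for relation 'before'; matching pairs in alphabetical order:
(D, C): D before C ✓
(D, F): D before F ✓
(D, G): D before G ✓
(D, H): D before H ✓
(D, K): D before K ✓
(D, P): D before P ✓
(D, R): D before R ✓
(D, U): D before U ✓
(D, Z): D before Z ✓
(F, C): F before C ✓
(F, G): F before G ✓
(H, C): H before C ✓
(H, G): H before G ✓
(H, K): H before K ✓
(H, R): H before R ✓
(P, C): P before C ✓
(P, G): P before G ✓
(P, K): P before K ✓
(P, R): P before R ✓
(P, U): P before U ✓
(R, C): R before C ✓
(R, G): R before G ✓
(S, C): S before C ✓
(S, F): S before F ✓
... plus 24 further pairs not listed.
Count: 48.

48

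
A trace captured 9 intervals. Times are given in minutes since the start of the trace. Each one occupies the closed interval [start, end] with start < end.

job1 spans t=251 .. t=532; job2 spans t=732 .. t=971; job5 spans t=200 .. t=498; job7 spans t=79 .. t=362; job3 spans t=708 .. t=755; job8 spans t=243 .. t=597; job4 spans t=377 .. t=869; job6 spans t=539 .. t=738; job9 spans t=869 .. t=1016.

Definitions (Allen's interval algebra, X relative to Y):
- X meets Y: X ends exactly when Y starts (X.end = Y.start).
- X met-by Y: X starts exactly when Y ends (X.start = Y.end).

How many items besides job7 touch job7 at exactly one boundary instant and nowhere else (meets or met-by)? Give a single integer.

Target job7 = [t=79, t=362].
job1 [t=251, t=532] → overlapped-by → no.
job2 [t=732, t=971] → after → no.
job3 [t=708, t=755] → after → no.
job4 [t=377, t=869] → after → no.
job5 [t=200, t=498] → overlapped-by → no.
job6 [t=539, t=738] → after → no.
job8 [t=243, t=597] → overlapped-by → no.
job9 [t=869, t=1016] → after → no.
Total: 0.

0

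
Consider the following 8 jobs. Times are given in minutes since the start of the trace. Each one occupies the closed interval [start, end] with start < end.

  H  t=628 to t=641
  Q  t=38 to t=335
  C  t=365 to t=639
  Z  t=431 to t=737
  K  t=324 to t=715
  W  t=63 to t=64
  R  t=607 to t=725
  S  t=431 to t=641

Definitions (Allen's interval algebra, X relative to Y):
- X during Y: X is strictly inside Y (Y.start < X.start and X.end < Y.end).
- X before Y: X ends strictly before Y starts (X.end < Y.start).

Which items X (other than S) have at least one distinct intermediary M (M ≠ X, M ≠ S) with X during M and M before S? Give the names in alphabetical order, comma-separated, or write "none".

Target S = [t=431, t=641].
Intermediaries M with M before S: Q, W.
Via Q — items with X during Q: W.
Via W — items with X during W: none.
Union: W.

W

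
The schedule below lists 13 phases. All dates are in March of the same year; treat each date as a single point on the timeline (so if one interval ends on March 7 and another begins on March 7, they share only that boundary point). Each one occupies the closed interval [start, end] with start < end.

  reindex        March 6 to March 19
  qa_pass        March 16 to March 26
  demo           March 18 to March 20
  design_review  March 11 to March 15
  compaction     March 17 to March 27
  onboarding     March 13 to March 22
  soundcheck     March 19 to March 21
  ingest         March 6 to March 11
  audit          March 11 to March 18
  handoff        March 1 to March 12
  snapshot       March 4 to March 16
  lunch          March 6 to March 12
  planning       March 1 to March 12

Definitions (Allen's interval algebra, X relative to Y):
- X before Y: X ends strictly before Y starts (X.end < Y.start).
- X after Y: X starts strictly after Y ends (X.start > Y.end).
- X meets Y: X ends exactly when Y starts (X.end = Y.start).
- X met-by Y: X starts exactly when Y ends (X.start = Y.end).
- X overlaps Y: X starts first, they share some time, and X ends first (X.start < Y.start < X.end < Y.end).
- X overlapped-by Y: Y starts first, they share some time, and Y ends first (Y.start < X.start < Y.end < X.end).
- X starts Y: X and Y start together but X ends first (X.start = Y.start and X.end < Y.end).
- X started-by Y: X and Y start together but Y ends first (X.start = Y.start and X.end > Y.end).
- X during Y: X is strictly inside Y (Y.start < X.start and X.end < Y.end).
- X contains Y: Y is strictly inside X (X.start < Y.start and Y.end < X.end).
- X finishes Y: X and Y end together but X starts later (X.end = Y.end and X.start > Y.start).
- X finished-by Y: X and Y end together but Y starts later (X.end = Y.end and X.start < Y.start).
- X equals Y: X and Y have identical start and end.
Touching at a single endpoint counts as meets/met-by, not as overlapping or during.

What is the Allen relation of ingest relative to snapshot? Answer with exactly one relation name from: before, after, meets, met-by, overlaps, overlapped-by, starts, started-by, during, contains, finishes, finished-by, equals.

ingest = [March 6, March 11]; snapshot = [March 4, March 16].
Compare endpoints: ingest.start > snapshot.start, ingest.start < snapshot.end, ingest.end > snapshot.start, ingest.end < snapshot.end.
That pattern is 'during'.

during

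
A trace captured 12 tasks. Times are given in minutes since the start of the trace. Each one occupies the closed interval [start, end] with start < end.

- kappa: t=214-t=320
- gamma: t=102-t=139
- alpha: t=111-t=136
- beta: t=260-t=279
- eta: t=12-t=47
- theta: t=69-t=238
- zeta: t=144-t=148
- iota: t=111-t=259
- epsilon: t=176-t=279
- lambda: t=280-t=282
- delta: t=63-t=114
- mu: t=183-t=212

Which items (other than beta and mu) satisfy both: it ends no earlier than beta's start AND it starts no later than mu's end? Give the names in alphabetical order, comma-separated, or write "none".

Conditions: its end is no earlier than beta's start (X.end >= t=260) AND its start is no later than mu's end (X.start <= t=212).
alpha: end t=136 >= t=260? ✗; start t=111 <= t=212? ✓ → no.
delta: end t=114 >= t=260? ✗; start t=63 <= t=212? ✓ → no.
epsilon: end t=279 >= t=260? ✓; start t=176 <= t=212? ✓ → yes.
eta: end t=47 >= t=260? ✗; start t=12 <= t=212? ✓ → no.
gamma: end t=139 >= t=260? ✗; start t=102 <= t=212? ✓ → no.
iota: end t=259 >= t=260? ✗; start t=111 <= t=212? ✓ → no.
kappa: end t=320 >= t=260? ✓; start t=214 <= t=212? ✗ → no.
lambda: end t=282 >= t=260? ✓; start t=280 <= t=212? ✗ → no.
theta: end t=238 >= t=260? ✗; start t=69 <= t=212? ✓ → no.
zeta: end t=148 >= t=260? ✗; start t=144 <= t=212? ✓ → no.
Result: epsilon.

epsilon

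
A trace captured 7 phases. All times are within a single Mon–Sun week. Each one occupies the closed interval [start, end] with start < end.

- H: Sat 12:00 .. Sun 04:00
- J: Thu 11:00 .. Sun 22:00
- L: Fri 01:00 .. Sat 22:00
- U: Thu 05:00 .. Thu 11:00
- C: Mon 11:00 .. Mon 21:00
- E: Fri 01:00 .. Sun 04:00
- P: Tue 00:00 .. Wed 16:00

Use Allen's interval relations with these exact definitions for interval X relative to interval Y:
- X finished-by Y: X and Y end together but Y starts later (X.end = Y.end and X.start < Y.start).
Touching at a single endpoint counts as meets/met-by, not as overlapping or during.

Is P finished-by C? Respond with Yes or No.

P = [Tue 00:00, Wed 16:00], C = [Mon 11:00, Mon 21:00].
Actual relation of P to C: after.
Asked whether 'finished-by' holds → No.

No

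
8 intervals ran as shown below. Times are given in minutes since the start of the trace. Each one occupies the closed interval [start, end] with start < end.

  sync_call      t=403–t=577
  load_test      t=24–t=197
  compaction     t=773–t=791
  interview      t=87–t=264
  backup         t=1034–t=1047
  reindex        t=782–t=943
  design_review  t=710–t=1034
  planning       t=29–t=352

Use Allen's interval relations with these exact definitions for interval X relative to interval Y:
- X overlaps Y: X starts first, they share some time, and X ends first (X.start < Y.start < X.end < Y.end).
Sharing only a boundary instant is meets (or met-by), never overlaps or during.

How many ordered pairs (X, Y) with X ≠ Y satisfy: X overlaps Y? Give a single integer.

Checking all 56 ordered pairs for relation 'overlaps'; matching pairs in alphabetical order:
(compaction, reindex): compaction overlaps reindex ✓
(load_test, interview): load_test overlaps interview ✓
(load_test, planning): load_test overlaps planning ✓
Count: 3.

3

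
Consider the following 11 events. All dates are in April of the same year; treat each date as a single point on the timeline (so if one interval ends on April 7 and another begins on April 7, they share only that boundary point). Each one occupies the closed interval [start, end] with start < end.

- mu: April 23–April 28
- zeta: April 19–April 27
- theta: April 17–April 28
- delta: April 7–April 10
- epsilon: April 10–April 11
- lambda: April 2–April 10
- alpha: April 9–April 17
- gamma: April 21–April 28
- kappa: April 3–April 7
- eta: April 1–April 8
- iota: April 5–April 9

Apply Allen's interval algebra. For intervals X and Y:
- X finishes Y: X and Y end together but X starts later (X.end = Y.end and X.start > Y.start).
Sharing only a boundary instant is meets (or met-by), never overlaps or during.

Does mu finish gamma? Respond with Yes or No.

Yes

mu = [April 23, April 28], gamma = [April 21, April 28].
Actual relation of mu to gamma: finishes.
Asked whether 'finishes' holds → Yes.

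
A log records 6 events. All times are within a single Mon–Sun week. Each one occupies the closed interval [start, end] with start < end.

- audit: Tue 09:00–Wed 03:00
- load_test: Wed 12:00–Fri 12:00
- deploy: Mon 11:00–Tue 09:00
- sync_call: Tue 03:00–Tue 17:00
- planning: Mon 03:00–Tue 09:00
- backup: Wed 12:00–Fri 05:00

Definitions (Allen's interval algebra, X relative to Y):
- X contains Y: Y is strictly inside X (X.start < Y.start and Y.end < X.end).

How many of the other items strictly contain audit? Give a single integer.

Target audit = [Tue 09:00, Wed 03:00].
backup [Wed 12:00, Fri 05:00] → after → no.
deploy [Mon 11:00, Tue 09:00] → meets → no.
load_test [Wed 12:00, Fri 12:00] → after → no.
planning [Mon 03:00, Tue 09:00] → meets → no.
sync_call [Tue 03:00, Tue 17:00] → overlaps → no.
Total: 0.

0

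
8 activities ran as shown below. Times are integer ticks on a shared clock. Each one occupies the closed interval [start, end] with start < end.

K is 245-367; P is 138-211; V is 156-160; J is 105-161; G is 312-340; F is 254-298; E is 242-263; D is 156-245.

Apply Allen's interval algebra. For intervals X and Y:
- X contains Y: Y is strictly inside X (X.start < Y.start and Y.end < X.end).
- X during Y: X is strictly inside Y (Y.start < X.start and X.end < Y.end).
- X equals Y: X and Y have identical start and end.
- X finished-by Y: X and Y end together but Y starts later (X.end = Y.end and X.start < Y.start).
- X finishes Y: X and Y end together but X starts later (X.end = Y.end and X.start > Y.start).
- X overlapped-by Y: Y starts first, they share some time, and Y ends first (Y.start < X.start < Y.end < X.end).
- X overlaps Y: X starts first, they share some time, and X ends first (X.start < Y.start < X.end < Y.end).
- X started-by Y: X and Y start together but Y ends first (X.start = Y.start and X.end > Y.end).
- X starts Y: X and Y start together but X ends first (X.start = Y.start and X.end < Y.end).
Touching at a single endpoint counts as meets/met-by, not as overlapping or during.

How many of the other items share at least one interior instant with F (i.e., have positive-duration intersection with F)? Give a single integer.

2

Target F = [254, 298].
D [156, 245] → before → no.
E [242, 263] → overlaps → counts.
G [312, 340] → after → no.
J [105, 161] → before → no.
K [245, 367] → contains → counts.
P [138, 211] → before → no.
V [156, 160] → before → no.
Total: 2.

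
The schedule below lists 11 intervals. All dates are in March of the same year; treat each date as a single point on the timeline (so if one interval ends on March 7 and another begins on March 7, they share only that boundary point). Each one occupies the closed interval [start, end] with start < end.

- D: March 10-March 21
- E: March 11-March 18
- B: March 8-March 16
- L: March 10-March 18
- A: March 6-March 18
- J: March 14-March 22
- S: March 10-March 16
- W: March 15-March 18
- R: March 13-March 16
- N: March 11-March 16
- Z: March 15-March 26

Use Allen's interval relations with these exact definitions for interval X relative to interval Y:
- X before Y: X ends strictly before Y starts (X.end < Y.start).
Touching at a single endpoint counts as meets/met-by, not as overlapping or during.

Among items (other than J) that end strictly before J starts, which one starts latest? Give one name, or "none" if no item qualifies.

none

Target J = [March 14, March 22].
A [March 6, March 18] → overlaps → excluded.
B [March 8, March 16] → overlaps → excluded.
D [March 10, March 21] → overlaps → excluded.
E [March 11, March 18] → overlaps → excluded.
L [March 10, March 18] → overlaps → excluded.
N [March 11, March 16] → overlaps → excluded.
R [March 13, March 16] → overlaps → excluded.
S [March 10, March 16] → overlaps → excluded.
W [March 15, March 18] → during → excluded.
Z [March 15, March 26] → overlapped-by → excluded.
No candidates → none.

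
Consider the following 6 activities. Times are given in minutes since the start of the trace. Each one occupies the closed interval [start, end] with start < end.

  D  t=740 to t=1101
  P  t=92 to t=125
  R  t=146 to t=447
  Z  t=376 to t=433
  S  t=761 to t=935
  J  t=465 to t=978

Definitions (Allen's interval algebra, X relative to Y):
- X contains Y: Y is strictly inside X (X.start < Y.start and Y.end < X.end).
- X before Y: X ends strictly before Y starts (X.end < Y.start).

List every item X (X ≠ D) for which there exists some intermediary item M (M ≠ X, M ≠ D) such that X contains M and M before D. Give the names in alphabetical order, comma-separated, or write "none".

R

Target D = [t=740, t=1101].
Intermediaries M with M before D: P, R, Z.
Via P — items with X contains P: none.
Via R — items with X contains R: none.
Via Z — items with X contains Z: R.
Union: R.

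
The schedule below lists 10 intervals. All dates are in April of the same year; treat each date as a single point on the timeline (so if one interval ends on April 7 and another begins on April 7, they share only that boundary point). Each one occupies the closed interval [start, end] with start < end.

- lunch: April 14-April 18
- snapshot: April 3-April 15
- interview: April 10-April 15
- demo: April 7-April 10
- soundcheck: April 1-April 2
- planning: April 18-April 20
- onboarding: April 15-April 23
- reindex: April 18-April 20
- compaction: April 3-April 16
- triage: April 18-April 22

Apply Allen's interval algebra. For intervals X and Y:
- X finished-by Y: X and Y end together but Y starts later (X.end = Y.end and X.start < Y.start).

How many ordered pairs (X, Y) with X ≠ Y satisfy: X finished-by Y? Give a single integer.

Checking all 90 ordered pairs for relation 'finished-by'; matching pairs in alphabetical order:
(snapshot, interview): snapshot finished-by interview ✓
Count: 1.

1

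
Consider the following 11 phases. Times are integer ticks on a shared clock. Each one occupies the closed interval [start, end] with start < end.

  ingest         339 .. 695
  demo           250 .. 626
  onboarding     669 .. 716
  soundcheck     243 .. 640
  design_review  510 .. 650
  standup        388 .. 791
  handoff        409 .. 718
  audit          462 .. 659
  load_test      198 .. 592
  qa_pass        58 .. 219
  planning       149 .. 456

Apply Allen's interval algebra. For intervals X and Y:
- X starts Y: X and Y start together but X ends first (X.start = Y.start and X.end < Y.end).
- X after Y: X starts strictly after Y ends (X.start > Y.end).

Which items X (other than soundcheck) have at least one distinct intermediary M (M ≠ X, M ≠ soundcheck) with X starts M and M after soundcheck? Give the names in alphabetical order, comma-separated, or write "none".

none

Target soundcheck = [243, 640].
Intermediaries M with M after soundcheck: onboarding.
Via onboarding — items with X starts onboarding: none.
Union: none.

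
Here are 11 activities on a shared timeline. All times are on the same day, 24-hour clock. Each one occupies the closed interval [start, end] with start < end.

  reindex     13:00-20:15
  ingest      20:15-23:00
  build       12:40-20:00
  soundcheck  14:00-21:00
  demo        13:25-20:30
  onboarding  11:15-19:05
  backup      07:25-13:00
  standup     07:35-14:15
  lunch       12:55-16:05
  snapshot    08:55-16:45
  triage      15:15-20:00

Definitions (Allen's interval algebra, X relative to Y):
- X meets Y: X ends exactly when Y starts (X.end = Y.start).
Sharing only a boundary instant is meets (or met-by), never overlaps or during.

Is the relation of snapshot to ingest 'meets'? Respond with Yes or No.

No

snapshot = [08:55, 16:45], ingest = [20:15, 23:00].
Actual relation of snapshot to ingest: before.
Asked whether 'meets' holds → No.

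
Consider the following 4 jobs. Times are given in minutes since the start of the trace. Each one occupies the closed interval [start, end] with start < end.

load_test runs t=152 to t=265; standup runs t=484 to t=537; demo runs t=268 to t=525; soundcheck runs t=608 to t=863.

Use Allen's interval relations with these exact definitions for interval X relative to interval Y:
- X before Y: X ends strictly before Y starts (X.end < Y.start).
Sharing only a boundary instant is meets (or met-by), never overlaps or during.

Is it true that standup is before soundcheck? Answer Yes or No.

standup = [t=484, t=537], soundcheck = [t=608, t=863].
Actual relation of standup to soundcheck: before.
Asked whether 'before' holds → Yes.

Yes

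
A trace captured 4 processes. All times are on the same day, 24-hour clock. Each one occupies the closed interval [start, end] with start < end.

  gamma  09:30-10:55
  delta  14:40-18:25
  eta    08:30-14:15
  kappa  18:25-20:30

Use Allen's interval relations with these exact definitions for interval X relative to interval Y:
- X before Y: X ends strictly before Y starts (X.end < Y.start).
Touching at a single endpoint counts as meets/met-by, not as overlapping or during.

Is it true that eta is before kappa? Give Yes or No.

Yes

eta = [08:30, 14:15], kappa = [18:25, 20:30].
Actual relation of eta to kappa: before.
Asked whether 'before' holds → Yes.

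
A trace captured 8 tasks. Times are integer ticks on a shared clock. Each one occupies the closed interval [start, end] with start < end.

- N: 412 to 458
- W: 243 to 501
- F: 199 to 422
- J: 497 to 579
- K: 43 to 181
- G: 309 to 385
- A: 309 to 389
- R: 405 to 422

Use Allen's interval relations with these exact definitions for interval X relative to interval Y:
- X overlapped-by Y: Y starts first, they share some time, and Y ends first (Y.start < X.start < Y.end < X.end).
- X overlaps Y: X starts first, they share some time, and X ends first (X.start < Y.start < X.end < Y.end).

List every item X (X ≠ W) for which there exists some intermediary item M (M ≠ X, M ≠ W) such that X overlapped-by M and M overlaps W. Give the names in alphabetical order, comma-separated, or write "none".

N

Target W = [243, 501].
Intermediaries M with M overlaps W: F.
Via F — items with X overlapped-by F: N.
Union: N.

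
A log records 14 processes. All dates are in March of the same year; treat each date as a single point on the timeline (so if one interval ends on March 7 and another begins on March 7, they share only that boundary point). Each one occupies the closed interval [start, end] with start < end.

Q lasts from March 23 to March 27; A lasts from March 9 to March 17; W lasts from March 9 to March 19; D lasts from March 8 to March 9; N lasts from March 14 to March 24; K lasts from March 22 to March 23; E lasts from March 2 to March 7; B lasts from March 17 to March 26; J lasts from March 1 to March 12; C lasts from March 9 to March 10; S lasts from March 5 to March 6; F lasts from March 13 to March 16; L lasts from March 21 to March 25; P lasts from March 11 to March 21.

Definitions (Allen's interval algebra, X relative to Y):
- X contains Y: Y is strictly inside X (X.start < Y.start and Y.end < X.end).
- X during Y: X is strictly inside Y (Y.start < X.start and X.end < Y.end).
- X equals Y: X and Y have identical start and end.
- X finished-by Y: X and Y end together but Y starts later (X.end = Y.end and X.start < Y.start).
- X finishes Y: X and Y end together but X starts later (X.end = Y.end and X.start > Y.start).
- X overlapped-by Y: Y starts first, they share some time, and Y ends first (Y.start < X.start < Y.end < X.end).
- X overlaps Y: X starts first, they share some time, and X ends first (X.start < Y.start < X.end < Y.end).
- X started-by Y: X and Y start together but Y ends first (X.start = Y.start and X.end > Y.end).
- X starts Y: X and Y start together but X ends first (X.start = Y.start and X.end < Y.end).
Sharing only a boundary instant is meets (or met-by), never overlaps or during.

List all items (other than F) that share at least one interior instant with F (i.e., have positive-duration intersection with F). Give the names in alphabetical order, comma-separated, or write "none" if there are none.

A, N, P, W

Target F = [March 13, March 16].
A [March 9, March 17] → contains → yes.
B [March 17, March 26] → after → no.
C [March 9, March 10] → before → no.
D [March 8, March 9] → before → no.
E [March 2, March 7] → before → no.
J [March 1, March 12] → before → no.
K [March 22, March 23] → after → no.
L [March 21, March 25] → after → no.
N [March 14, March 24] → overlapped-by → yes.
P [March 11, March 21] → contains → yes.
Q [March 23, March 27] → after → no.
S [March 5, March 6] → before → no.
W [March 9, March 19] → contains → yes.
Result: A, N, P, W.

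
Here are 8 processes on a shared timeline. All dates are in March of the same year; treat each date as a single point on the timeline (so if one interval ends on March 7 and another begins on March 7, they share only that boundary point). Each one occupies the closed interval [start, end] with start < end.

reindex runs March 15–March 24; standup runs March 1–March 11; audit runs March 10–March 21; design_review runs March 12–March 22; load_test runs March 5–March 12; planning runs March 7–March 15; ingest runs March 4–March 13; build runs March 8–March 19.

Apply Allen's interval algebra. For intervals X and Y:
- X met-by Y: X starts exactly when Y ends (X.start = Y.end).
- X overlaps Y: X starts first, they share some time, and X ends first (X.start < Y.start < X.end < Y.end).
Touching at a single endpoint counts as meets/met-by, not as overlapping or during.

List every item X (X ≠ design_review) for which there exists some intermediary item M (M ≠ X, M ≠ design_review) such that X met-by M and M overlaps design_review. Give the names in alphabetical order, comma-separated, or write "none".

Target design_review = [March 12, March 22].
Intermediaries M with M overlaps design_review: audit, build, ingest, planning.
Via audit — items with X met-by audit: none.
Via build — items with X met-by build: none.
Via ingest — items with X met-by ingest: none.
Via planning — items with X met-by planning: reindex.
Union: reindex.

reindex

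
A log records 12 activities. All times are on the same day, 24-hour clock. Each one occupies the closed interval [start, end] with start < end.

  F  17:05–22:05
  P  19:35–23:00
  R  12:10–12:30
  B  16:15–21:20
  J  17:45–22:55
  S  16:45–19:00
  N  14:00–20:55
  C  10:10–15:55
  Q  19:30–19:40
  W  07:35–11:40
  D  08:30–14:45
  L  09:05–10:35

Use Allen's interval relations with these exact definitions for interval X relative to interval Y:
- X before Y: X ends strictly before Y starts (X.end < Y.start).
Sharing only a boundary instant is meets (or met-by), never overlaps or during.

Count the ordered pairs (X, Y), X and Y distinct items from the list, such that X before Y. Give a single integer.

37

Checking all 132 ordered pairs for relation 'before'; matching pairs in alphabetical order:
(C, B): C before B ✓
(C, F): C before F ✓
(C, J): C before J ✓
(C, P): C before P ✓
(C, Q): C before Q ✓
(C, S): C before S ✓
(D, B): D before B ✓
(D, F): D before F ✓
(D, J): D before J ✓
(D, P): D before P ✓
(D, Q): D before Q ✓
(D, S): D before S ✓
(L, B): L before B ✓
(L, F): L before F ✓
(L, J): L before J ✓
(L, N): L before N ✓
(L, P): L before P ✓
(L, Q): L before Q ✓
(L, R): L before R ✓
(L, S): L before S ✓
(R, B): R before B ✓
(R, F): R before F ✓
(R, J): R before J ✓
(R, N): R before N ✓
... plus 13 further pairs not listed.
Count: 37.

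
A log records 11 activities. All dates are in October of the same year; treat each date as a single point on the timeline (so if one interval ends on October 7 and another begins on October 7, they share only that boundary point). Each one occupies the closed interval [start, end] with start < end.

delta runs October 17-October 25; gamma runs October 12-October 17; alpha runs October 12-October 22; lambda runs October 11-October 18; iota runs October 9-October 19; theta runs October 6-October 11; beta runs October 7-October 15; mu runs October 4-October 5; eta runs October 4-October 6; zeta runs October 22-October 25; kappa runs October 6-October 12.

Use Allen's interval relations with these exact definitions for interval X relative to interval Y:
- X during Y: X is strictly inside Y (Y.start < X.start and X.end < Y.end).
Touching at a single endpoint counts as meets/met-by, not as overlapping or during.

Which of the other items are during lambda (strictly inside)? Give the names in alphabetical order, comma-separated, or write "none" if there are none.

Target lambda = [October 11, October 18].
alpha [October 12, October 22] → overlapped-by → no.
beta [October 7, October 15] → overlaps → no.
delta [October 17, October 25] → overlapped-by → no.
eta [October 4, October 6] → before → no.
gamma [October 12, October 17] → during → yes.
iota [October 9, October 19] → contains → no.
kappa [October 6, October 12] → overlaps → no.
mu [October 4, October 5] → before → no.
theta [October 6, October 11] → meets → no.
zeta [October 22, October 25] → after → no.
Result: gamma.

gamma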